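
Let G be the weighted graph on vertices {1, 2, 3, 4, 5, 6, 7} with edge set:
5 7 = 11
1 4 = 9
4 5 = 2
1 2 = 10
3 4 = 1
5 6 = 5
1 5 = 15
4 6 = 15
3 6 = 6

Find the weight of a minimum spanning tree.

Prim, starting at 6.
Step 1: cheapest edge leaving the tree is 5 6 (5); add 5.
Step 2: cheapest edge leaving the tree is 4 5 (2); add 4.
Step 3: cheapest edge leaving the tree is 3 4 (1); add 3.
Step 4: cheapest edge leaving the tree is 1 4 (9); add 1.
Step 5: cheapest edge leaving the tree is 1 2 (10); add 2.
Step 6: cheapest edge leaving the tree is 5 7 (11); add 7.
MST edges: 5 6, 4 5, 3 4, 1 4, 1 2, 5 7; total weight 5+2+1+9+10+11 = 38.

38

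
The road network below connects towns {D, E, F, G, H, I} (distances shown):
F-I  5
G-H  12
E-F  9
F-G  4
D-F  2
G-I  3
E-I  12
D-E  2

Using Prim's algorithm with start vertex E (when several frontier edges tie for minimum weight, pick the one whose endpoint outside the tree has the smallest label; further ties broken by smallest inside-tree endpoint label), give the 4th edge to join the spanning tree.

G-I

Grow the tree from E using Prim:
Step 1: cheapest edge leaving the tree is D-E (2); add D.
Step 2: cheapest edge leaving the tree is D-F (2); add F.
Step 3: cheapest edge leaving the tree is F-G (4); add G.
Step 4: cheapest edge leaving the tree is G-I (3); add I.
Step 5: cheapest edge leaving the tree is G-H (12); add H.
The 4th edge added is G-I.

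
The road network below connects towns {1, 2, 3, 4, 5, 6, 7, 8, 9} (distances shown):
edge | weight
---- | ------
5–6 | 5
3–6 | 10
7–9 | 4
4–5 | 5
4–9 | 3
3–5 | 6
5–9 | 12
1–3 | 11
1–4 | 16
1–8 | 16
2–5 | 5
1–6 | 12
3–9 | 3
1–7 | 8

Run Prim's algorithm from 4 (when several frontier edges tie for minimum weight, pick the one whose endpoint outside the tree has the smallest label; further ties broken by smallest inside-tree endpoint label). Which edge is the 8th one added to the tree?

1-8

Prim's algorithm from 4:
Step 1: frontier [4–9 3, 4–5 5, 1–4 16] → take 4–9 (3); add 9.
Step 2: frontier [4–5 5, 1–4 16, 3–9 3, 7–9 4, 5–9 12] → take 3–9 (3); add 3.
Step 3: frontier [3–5 6, 3–6 10, 1–3 11, 4–5 5, 1–4 16, 7–9 4, 5–9 12] → take 7–9 (4); add 7.
Step 4: frontier [3–5 6, 3–6 10, 1–3 11, 4–5 5, 1–4 16, 1–7 8, 5–9 12] → take 4–5 (5); add 5.
Step 5: frontier [3–6 10, 1–3 11, 1–4 16, 2–5 5, 5–6 5, 1–7 8] → take 2–5 (5); add 2.
Step 6: frontier [3–6 10, 1–3 11, 1–4 16, 5–6 5, 1–7 8] → take 5–6 (5); add 6.
Step 7: frontier [1–3 11, 1–4 16, 1–6 12, 1–7 8] → take 1–7 (8); add 1.
Step 8: frontier [1–8 16] → take 1–8 (16); add 8.
The 8th edge added is 1–8.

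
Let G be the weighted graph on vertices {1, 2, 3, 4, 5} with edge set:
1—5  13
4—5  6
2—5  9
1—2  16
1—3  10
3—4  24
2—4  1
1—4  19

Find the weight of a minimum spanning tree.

Kruskal: consider edges lightest-first.
2—4 (1): add — endpoints in different components.
4—5 (6): add — endpoints in different components.
2—5 (9): skip — 2 and 5 already connected.
1—3 (10): add — endpoints in different components.
1—5 (13): add — endpoints in different components.
MST edges: 2—4, 4—5, 1—3, 1—5; total weight 1+6+10+13 = 30.

30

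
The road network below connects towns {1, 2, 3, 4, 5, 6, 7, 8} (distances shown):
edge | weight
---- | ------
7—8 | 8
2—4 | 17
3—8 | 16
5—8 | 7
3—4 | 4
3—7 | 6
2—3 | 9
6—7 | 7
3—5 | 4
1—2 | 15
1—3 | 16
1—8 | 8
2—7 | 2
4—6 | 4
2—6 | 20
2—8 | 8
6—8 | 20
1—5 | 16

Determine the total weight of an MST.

Kruskal: consider edges lightest-first.
2—7 (2): add — endpoints in different components.
3—4 (4): add — endpoints in different components.
3—5 (4): add — endpoints in different components.
4—6 (4): add — endpoints in different components.
3—7 (6): add — endpoints in different components.
5—8 (7): add — endpoints in different components.
6—7 (7): skip — 6 and 7 already connected.
1—8 (8): add — endpoints in different components.
MST edges: 2—7, 3—4, 3—5, 4—6, 3—7, 5—8, 1—8; total weight 2+4+4+4+6+7+8 = 35.

35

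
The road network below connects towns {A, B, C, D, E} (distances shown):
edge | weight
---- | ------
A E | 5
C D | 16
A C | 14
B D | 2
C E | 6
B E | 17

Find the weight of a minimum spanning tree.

29

Kruskal: consider edges lightest-first.
B D (2): add — endpoints in different components.
A E (5): add — endpoints in different components.
C E (6): add — endpoints in different components.
A C (14): skip — A and C already connected.
C D (16): add — endpoints in different components.
MST edges: B D, A E, C E, C D; total weight 2+5+6+16 = 29.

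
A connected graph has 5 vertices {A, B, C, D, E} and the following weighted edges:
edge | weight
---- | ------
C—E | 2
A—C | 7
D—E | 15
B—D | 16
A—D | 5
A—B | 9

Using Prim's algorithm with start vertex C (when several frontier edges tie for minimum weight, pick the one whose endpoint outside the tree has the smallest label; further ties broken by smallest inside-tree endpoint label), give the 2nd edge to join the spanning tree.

Prim's algorithm from C:
Step 1: cheapest edge leaving the tree is C—E (2); add E.
Step 2: cheapest edge leaving the tree is A—C (7); add A.
Step 3: cheapest edge leaving the tree is A—D (5); add D.
Step 4: cheapest edge leaving the tree is A—B (9); add B.
The 2nd edge added is A—C.

A-C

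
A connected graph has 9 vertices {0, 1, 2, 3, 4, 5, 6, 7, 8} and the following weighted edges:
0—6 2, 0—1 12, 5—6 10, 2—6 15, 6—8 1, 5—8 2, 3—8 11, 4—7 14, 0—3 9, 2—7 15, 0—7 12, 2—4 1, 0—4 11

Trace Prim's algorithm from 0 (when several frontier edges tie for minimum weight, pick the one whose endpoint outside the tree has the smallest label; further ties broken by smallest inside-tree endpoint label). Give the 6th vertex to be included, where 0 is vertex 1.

Prim, starting at 0.
Step 1: frontier [0—6 2, 0—3 9, 0—4 11, 0—1 12, 0—7 12] → take 0—6 (2); add 6.
Step 2: frontier [0—3 9, 0—4 11, 0—1 12, 0—7 12, 6—8 1, 5—6 10, 2—6 15] → take 6—8 (1); add 8.
Step 3: frontier [0—3 9, 0—4 11, 0—1 12, 0—7 12, 5—6 10, 2—6 15, 5—8 2, 3—8 11] → take 5—8 (2); add 5.
Step 4: frontier [0—3 9, 0—4 11, 0—1 12, 0—7 12, 2—6 15, 3—8 11] → take 0—3 (9); add 3.
Step 5: frontier [0—4 11, 0—1 12, 0—7 12, 2—6 15] → take 0—4 (11); add 4.
Step 6: frontier [0—1 12, 0—7 12, 2—4 1, 4—7 14, 2—6 15] → take 2—4 (1); add 2.
Step 7: frontier [0—1 12, 0—7 12, 2—7 15, 4—7 14] → take 0—1 (12); add 1.
Step 8: frontier [0—7 12, 2—7 15, 4—7 14] → take 0—7 (12); add 7.
Vertex order: 0, 6, 8, 5, 3, 4, 2, 1, 7. The 6th vertex is 4.

4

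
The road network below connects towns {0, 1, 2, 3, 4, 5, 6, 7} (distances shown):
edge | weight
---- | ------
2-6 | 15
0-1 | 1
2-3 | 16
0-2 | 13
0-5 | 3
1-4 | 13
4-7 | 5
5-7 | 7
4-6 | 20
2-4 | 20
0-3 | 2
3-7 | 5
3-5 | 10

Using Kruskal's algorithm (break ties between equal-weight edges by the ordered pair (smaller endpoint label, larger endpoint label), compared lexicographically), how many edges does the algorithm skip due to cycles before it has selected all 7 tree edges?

3

Kruskal: consider edges lightest-first.
0-1 (1): add — endpoints in different components.
0-3 (2): add — endpoints in different components.
0-5 (3): add — endpoints in different components.
3-7 (5): add — endpoints in different components.
4-7 (5): add — endpoints in different components.
5-7 (7): skip — 5 and 7 already connected.
3-5 (10): skip — 3 and 5 already connected.
0-2 (13): add — endpoints in different components.
1-4 (13): skip — 1 and 4 already connected.
2-6 (15): add — endpoints in different components.
Edges rejected before the tree was complete: 3.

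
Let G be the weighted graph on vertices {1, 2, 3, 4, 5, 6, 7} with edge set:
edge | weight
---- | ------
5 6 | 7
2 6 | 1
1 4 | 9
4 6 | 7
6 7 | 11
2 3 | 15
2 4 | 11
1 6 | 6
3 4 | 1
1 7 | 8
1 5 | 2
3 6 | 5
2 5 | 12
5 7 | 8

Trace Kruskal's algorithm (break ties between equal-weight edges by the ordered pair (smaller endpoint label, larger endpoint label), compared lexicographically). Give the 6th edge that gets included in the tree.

Sort edges by weight, then run Kruskal:
2 6 (1): add. Components now {1} {2,6} {3} {4} {5} {7}
3 4 (1): add. Components now {1} {2,6} {3,4} {5} {7}
1 5 (2): add. Components now {1,5} {2,6} {3,4} {7}
3 6 (5): add. Components now {1,5} {2,3,4,6} {7}
1 6 (6): add. Components now {1,2,3,4,5,6} {7}
4 6 (7): skip — 4 and 6 already connected.
5 6 (7): skip — 5 and 6 already connected.
1 7 (8): add. Components now {1,2,3,4,5,6,7}
The 6th edge added is 1 7.

1-7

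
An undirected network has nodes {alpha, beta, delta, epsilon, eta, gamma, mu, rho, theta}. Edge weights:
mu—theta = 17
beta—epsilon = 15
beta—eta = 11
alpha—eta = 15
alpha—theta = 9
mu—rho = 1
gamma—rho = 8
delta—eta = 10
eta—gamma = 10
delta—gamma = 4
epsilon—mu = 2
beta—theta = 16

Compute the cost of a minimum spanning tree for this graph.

60

Kruskal's algorithm — process edges by increasing weight (ties by edge label):
mu—rho (1): add — endpoints in different components.
epsilon—mu (2): add — endpoints in different components.
delta—gamma (4): add — endpoints in different components.
gamma—rho (8): add — endpoints in different components.
alpha—theta (9): add — endpoints in different components.
delta—eta (10): add — endpoints in different components.
eta—gamma (10): skip — eta and gamma already connected.
beta—eta (11): add — endpoints in different components.
alpha—eta (15): add — endpoints in different components.
MST edges: mu—rho, epsilon—mu, delta—gamma, gamma—rho, alpha—theta, delta—eta, beta—eta, alpha—eta; total weight 1+2+4+8+9+10+11+15 = 60.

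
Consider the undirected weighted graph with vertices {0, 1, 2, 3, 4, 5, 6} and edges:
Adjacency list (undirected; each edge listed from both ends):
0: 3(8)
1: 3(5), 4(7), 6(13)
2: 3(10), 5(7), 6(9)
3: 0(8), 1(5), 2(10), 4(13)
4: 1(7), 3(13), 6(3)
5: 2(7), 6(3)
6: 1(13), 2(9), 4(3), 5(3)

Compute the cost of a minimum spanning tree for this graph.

33

Prim's algorithm from 2:
Step 1: cheapest edge leaving the tree is 2 5 (7); add 5.
Step 2: cheapest edge leaving the tree is 5 6 (3); add 6.
Step 3: cheapest edge leaving the tree is 4 6 (3); add 4.
Step 4: cheapest edge leaving the tree is 1 4 (7); add 1.
Step 5: cheapest edge leaving the tree is 1 3 (5); add 3.
Step 6: cheapest edge leaving the tree is 0 3 (8); add 0.
MST edges: 2 5, 5 6, 4 6, 1 4, 1 3, 0 3; total weight 7+3+3+7+5+8 = 33.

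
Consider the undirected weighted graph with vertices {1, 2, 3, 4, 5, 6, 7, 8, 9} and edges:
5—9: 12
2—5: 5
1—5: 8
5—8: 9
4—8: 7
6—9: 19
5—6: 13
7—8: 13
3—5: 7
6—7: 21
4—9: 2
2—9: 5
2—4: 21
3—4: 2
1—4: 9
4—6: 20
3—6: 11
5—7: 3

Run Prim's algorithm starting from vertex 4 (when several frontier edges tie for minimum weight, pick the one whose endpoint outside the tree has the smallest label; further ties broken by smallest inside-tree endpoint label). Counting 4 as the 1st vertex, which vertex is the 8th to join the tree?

Prim, starting at 4.
Step 1: cheapest edge leaving the tree is 3—4 (2); add 3.
Step 2: cheapest edge leaving the tree is 4—9 (2); add 9.
Step 3: cheapest edge leaving the tree is 2—9 (5); add 2.
Step 4: cheapest edge leaving the tree is 2—5 (5); add 5.
Step 5: cheapest edge leaving the tree is 5—7 (3); add 7.
Step 6: cheapest edge leaving the tree is 4—8 (7); add 8.
Step 7: cheapest edge leaving the tree is 1—5 (8); add 1.
Step 8: cheapest edge leaving the tree is 3—6 (11); add 6.
Vertex order: 4, 3, 9, 2, 5, 7, 8, 1, 6. The 8th vertex is 1.

1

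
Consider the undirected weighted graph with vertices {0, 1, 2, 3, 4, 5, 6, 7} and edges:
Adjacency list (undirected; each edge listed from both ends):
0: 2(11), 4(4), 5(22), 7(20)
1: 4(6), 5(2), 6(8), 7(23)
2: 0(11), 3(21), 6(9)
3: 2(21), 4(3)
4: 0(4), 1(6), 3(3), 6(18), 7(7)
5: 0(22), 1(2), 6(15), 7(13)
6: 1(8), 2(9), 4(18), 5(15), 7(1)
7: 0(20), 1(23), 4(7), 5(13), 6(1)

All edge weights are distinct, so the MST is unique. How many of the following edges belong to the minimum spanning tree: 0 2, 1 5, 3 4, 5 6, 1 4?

Kruskal's algorithm — process edges by increasing weight (ties by edge label):
6 7 (1): add — endpoints in different components.
1 5 (2): add — endpoints in different components.
3 4 (3): add — endpoints in different components.
0 4 (4): add — endpoints in different components.
1 4 (6): add — endpoints in different components.
4 7 (7): add — endpoints in different components.
1 6 (8): skip — 1 and 6 already connected.
2 6 (9): add — endpoints in different components.
MST edge set: {6 7, 1 5, 3 4, 0 4, 1 4, 4 7, 2 6}.
Of the listed edges, {1 5, 3 4, 1 4} are in the MST → 3.

3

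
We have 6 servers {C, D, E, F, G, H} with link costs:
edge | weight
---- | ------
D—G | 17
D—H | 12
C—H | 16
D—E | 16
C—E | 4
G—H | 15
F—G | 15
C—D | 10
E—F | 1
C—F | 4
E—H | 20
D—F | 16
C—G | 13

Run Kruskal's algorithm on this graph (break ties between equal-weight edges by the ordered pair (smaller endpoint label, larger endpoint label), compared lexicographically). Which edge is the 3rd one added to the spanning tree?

C-D

Sort edges by weight, then run Kruskal:
E—F (1): add — endpoints in different components.
C—E (4): add — endpoints in different components.
C—F (4): skip — C and F already connected.
C—D (10): add — endpoints in different components.
D—H (12): add — endpoints in different components.
C—G (13): add — endpoints in different components.
The 3rd edge added is C—D.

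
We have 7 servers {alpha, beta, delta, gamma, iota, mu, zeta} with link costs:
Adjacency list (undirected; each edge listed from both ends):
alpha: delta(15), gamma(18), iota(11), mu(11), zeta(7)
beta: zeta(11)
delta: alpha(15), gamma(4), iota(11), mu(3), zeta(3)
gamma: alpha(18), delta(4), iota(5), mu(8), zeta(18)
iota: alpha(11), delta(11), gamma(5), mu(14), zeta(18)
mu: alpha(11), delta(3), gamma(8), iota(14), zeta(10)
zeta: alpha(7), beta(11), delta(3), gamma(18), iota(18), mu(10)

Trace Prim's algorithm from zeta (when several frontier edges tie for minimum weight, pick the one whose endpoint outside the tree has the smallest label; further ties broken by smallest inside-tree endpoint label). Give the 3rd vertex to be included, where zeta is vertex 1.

mu

Prim's algorithm from zeta:
Step 1: cheapest edge leaving the tree is delta—zeta (3); add delta.
Step 2: cheapest edge leaving the tree is delta—mu (3); add mu.
Step 3: cheapest edge leaving the tree is delta—gamma (4); add gamma.
Step 4: cheapest edge leaving the tree is gamma—iota (5); add iota.
Step 5: cheapest edge leaving the tree is alpha—zeta (7); add alpha.
Step 6: cheapest edge leaving the tree is beta—zeta (11); add beta.
Vertex order: zeta, delta, mu, gamma, iota, alpha, beta. The 3rd vertex is mu.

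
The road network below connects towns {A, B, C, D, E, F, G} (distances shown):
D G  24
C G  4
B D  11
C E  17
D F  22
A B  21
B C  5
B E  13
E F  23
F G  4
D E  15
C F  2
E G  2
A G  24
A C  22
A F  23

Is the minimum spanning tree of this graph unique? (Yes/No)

Kruskal's algorithm — process edges by increasing weight (ties by edge label):
C F (2): add. Components now {A} {B} {C,F} {D} {E} {G}
E G (2): add. Components now {A} {B} {C,F} {D} {E,G}
C G (4): add. Components now {A} {B} {C,E,F,G} {D}
F G (4): skip — F and G already connected.
B C (5): add. Components now {A} {B,C,E,F,G} {D}
B D (11): add. Components now {A} {B,C,D,E,F,G}
B E (13): skip — B and E already connected.
D E (15): skip — D and E already connected.
C E (17): skip — C and E already connected.
A B (21): add. Components now {A,B,C,D,E,F,G}
Non-tree edge F G has weight 4, equal to the heaviest edge on its tree cycle — swapping gives another MST of the same weight. Not unique.

No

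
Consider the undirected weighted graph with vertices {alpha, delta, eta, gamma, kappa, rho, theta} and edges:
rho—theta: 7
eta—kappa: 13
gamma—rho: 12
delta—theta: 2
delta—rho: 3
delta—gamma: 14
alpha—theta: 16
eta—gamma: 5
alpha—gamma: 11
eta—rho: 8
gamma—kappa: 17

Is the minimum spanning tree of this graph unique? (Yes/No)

Yes

Kruskal's algorithm — process edges by increasing weight (ties by edge label):
delta—theta (2): add — endpoints in different components.
delta—rho (3): add — endpoints in different components.
eta—gamma (5): add — endpoints in different components.
rho—theta (7): skip — rho and theta already connected.
eta—rho (8): add — endpoints in different components.
alpha—gamma (11): add — endpoints in different components.
gamma—rho (12): skip — rho and gamma already connected.
eta—kappa (13): add — endpoints in different components.
Every non-tree edge has weight strictly greater than the heaviest edge on the tree path between its endpoints, so the MST is unique.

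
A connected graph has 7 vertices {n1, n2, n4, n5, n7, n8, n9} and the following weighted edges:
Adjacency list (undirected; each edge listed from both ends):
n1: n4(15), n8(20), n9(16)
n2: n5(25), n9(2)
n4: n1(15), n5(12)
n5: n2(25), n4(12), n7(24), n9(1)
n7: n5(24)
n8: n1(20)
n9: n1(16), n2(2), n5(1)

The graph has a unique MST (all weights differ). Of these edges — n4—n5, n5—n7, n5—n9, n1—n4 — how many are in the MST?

Kruskal's algorithm — process edges by increasing weight (ties by edge label):
n5—n9 (1): add. Components now {n5,n9} {n1} {n4} {n7} {n2} {n8}
n2—n9 (2): add. Components now {n2,n5,n9} {n1} {n4} {n7} {n8}
n4—n5 (12): add. Components now {n2,n4,n5,n9} {n1} {n7} {n8}
n1—n4 (15): add. Components now {n1,n2,n4,n5,n9} {n7} {n8}
n1—n9 (16): skip — n1 and n9 already connected.
n1—n8 (20): add. Components now {n1,n2,n4,n5,n8,n9} {n7}
n5—n7 (24): add. Components now {n1,n2,n4,n5,n7,n8,n9}
MST edge set: {n5—n9, n2—n9, n4—n5, n1—n4, n1—n8, n5—n7}.
Of the listed edges, {n4—n5, n5—n7, n5—n9, n1—n4} are in the MST → 4.

4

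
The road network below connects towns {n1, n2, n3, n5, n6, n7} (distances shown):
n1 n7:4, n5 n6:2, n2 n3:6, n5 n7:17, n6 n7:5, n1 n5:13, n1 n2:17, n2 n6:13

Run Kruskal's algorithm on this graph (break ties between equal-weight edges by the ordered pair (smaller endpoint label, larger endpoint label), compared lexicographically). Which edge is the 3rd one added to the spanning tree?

n6-n7

Kruskal: consider edges lightest-first.
n5 n6 (2): add. Components now {n1} {n3} {n7} {n5,n6} {n2}
n1 n7 (4): add. Components now {n1,n7} {n3} {n5,n6} {n2}
n6 n7 (5): add. Components now {n1,n5,n6,n7} {n3} {n2}
n2 n3 (6): add. Components now {n1,n5,n6,n7} {n2,n3}
n1 n5 (13): skip — n1 and n5 already connected.
n2 n6 (13): add. Components now {n1,n2,n3,n5,n6,n7}
The 3rd edge added is n6 n7.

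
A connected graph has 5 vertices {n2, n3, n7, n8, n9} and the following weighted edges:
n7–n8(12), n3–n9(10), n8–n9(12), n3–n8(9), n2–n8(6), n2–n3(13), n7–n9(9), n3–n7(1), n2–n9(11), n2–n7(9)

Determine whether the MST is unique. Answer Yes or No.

No

Kruskal's algorithm — process edges by increasing weight (ties by edge label):
n3–n7 (1): add — endpoints in different components.
n2–n8 (6): add — endpoints in different components.
n2–n7 (9): add — endpoints in different components.
n3–n8 (9): skip — n8 and n3 already connected.
n7–n9 (9): add — endpoints in different components.
Non-tree edge n3–n8 has weight 9, equal to the heaviest edge on its tree cycle — swapping gives another MST of the same weight. Not unique.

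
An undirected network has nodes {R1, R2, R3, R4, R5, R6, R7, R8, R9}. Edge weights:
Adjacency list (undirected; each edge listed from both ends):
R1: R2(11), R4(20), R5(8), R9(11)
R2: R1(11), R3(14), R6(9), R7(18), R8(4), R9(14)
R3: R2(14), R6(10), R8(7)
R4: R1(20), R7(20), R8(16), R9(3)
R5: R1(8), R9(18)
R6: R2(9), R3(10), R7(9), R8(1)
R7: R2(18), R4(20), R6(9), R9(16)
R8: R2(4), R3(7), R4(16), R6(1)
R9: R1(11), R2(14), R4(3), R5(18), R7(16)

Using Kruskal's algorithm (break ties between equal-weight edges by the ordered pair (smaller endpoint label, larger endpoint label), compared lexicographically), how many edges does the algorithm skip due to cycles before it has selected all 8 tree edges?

Sort edges by weight, then run Kruskal:
R6–R8 (1): add — endpoints in different components.
R4–R9 (3): add — endpoints in different components.
R2–R8 (4): add — endpoints in different components.
R3–R8 (7): add — endpoints in different components.
R1–R5 (8): add — endpoints in different components.
R2–R6 (9): skip — R6 and R2 already connected.
R6–R7 (9): add — endpoints in different components.
R3–R6 (10): skip — R6 and R3 already connected.
R1–R2 (11): add — endpoints in different components.
R1–R9 (11): add — endpoints in different components.
Edges rejected before the tree was complete: 2.

2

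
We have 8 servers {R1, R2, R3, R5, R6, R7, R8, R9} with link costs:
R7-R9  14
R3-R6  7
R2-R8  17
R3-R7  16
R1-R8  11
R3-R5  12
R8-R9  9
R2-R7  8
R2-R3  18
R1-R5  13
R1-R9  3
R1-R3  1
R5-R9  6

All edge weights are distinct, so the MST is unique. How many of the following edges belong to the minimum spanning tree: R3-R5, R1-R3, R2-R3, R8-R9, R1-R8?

Kruskal's algorithm — process edges by increasing weight (ties by edge label):
R1-R3 (1): add — endpoints in different components.
R1-R9 (3): add — endpoints in different components.
R5-R9 (6): add — endpoints in different components.
R3-R6 (7): add — endpoints in different components.
R2-R7 (8): add — endpoints in different components.
R8-R9 (9): add — endpoints in different components.
R1-R8 (11): skip — R8 and R1 already connected.
R3-R5 (12): skip — R5 and R3 already connected.
R1-R5 (13): skip — R5 and R1 already connected.
R7-R9 (14): add — endpoints in different components.
MST edge set: {R1-R3, R1-R9, R5-R9, R3-R6, R2-R7, R8-R9, R7-R9}.
Of the listed edges, {R1-R3, R8-R9} are in the MST → 2.

2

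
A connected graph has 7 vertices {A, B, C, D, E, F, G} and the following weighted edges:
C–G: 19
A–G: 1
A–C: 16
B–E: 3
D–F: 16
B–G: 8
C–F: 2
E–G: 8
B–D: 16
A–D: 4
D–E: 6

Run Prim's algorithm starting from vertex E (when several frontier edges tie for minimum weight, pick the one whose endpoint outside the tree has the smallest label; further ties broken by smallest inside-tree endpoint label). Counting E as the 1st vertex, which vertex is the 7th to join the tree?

Prim, starting at E.
Step 1: cheapest edge leaving the tree is B–E (3); add B.
Step 2: cheapest edge leaving the tree is D–E (6); add D.
Step 3: cheapest edge leaving the tree is A–D (4); add A.
Step 4: cheapest edge leaving the tree is A–G (1); add G.
Step 5: cheapest edge leaving the tree is A–C (16); add C.
Step 6: cheapest edge leaving the tree is C–F (2); add F.
Vertex order: E, B, D, A, G, C, F. The 7th vertex is F.

F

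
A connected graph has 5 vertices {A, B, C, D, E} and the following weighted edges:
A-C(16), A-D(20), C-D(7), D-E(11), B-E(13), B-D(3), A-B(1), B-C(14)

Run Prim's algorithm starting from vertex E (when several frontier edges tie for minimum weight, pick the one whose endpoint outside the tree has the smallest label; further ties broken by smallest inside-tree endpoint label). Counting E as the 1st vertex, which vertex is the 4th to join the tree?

A

Prim, starting at E.
Step 1: frontier [D-E 11, B-E 13] → take D-E (11); add D.
Step 2: frontier [B-D 3, C-D 7, A-D 20, B-E 13] → take B-D (3); add B.
Step 3: frontier [A-B 1, B-C 14, C-D 7, A-D 20] → take A-B (1); add A.
Step 4: frontier [A-C 16, B-C 14, C-D 7] → take C-D (7); add C.
Vertex order: E, D, B, A, C. The 4th vertex is A.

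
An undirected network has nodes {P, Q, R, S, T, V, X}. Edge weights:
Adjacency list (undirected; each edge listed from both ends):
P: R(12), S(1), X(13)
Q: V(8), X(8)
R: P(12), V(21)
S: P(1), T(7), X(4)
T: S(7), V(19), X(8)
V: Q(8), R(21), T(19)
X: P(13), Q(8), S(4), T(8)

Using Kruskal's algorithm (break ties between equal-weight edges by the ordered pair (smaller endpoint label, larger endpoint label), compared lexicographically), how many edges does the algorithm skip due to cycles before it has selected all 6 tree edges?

Kruskal: consider edges lightest-first.
P—S (1): add. Components now {Q} {R} {P,S} {V} {X} {T}
S—X (4): add. Components now {Q} {R} {P,S,X} {V} {T}
S—T (7): add. Components now {Q} {R} {P,S,T,X} {V}
Q—V (8): add. Components now {Q,V} {R} {P,S,T,X}
Q—X (8): add. Components now {P,Q,S,T,V,X} {R}
T—X (8): skip — X and T already connected.
P—R (12): add. Components now {P,Q,R,S,T,V,X}
Edges rejected before the tree was complete: 1.

1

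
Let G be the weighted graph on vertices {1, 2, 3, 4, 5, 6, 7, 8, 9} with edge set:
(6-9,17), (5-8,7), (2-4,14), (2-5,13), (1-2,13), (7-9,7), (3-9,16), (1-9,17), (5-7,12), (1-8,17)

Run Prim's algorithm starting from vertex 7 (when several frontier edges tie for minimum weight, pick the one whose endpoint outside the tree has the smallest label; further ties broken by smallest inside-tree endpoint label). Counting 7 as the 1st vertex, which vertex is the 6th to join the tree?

Prim, starting at 7.
Step 1: cheapest edge leaving the tree is 7-9 (7); add 9.
Step 2: cheapest edge leaving the tree is 5-7 (12); add 5.
Step 3: cheapest edge leaving the tree is 5-8 (7); add 8.
Step 4: cheapest edge leaving the tree is 2-5 (13); add 2.
Step 5: cheapest edge leaving the tree is 1-2 (13); add 1.
Step 6: cheapest edge leaving the tree is 2-4 (14); add 4.
Step 7: cheapest edge leaving the tree is 3-9 (16); add 3.
Step 8: cheapest edge leaving the tree is 6-9 (17); add 6.
Vertex order: 7, 9, 5, 8, 2, 1, 4, 3, 6. The 6th vertex is 1.

1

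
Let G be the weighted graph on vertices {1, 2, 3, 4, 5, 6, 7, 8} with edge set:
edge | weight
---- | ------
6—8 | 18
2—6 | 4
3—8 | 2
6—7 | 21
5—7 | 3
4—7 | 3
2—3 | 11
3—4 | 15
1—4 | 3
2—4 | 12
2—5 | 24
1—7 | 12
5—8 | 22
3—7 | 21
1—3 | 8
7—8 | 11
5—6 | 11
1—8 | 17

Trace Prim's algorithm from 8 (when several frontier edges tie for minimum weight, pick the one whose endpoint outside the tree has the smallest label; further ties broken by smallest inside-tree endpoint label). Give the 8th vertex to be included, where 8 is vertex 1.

Grow the tree from 8 using Prim:
Step 1: cheapest edge leaving the tree is 3—8 (2); add 3.
Step 2: cheapest edge leaving the tree is 1—3 (8); add 1.
Step 3: cheapest edge leaving the tree is 1—4 (3); add 4.
Step 4: cheapest edge leaving the tree is 4—7 (3); add 7.
Step 5: cheapest edge leaving the tree is 5—7 (3); add 5.
Step 6: cheapest edge leaving the tree is 2—3 (11); add 2.
Step 7: cheapest edge leaving the tree is 2—6 (4); add 6.
Vertex order: 8, 3, 1, 4, 7, 5, 2, 6. The 8th vertex is 6.

6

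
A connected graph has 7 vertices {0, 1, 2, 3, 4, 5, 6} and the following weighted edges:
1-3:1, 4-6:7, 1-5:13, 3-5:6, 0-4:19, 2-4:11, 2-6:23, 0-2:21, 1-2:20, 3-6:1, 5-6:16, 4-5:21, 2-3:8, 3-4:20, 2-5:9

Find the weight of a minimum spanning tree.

Sort edges by weight, then run Kruskal:
1-3 (1): add. Components now {0} {1,3} {2} {4} {5} {6}
3-6 (1): add. Components now {0} {1,3,6} {2} {4} {5}
3-5 (6): add. Components now {0} {1,3,5,6} {2} {4}
4-6 (7): add. Components now {0} {1,3,4,5,6} {2}
2-3 (8): add. Components now {0} {1,2,3,4,5,6}
2-5 (9): skip — 2 and 5 already connected.
2-4 (11): skip — 2 and 4 already connected.
1-5 (13): skip — 1 and 5 already connected.
5-6 (16): skip — 5 and 6 already connected.
0-4 (19): add. Components now {0,1,2,3,4,5,6}
MST edges: 1-3, 3-6, 3-5, 4-6, 2-3, 0-4; total weight 1+1+6+7+8+19 = 42.

42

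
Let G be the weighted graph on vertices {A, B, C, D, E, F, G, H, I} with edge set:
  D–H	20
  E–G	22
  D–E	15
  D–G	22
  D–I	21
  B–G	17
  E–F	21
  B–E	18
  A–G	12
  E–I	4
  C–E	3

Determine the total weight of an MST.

110

Kruskal's algorithm — process edges by increasing weight (ties by edge label):
C–E (3): add — endpoints in different components.
E–I (4): add — endpoints in different components.
A–G (12): add — endpoints in different components.
D–E (15): add — endpoints in different components.
B–G (17): add — endpoints in different components.
B–E (18): add — endpoints in different components.
D–H (20): add — endpoints in different components.
D–I (21): skip — D and I already connected.
E–F (21): add — endpoints in different components.
MST edges: C–E, E–I, A–G, D–E, B–G, B–E, D–H, E–F; total weight 3+4+12+15+17+18+20+21 = 110.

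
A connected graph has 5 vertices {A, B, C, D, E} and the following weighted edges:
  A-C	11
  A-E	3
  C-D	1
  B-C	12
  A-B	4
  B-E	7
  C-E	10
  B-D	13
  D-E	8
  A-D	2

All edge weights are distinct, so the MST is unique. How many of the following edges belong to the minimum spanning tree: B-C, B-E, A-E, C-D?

2

Kruskal: consider edges lightest-first.
C-D (1): add. Components now {A} {B} {C,D} {E}
A-D (2): add. Components now {A,C,D} {B} {E}
A-E (3): add. Components now {A,C,D,E} {B}
A-B (4): add. Components now {A,B,C,D,E}
MST edge set: {C-D, A-D, A-E, A-B}.
Of the listed edges, {A-E, C-D} are in the MST → 2.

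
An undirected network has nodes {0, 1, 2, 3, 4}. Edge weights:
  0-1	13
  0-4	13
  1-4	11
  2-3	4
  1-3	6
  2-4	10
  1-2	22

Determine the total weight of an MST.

Kruskal's algorithm — process edges by increasing weight (ties by edge label):
2-3 (4): add. Components now {0} {1} {2,3} {4}
1-3 (6): add. Components now {0} {1,2,3} {4}
2-4 (10): add. Components now {0} {1,2,3,4}
1-4 (11): skip — 1 and 4 already connected.
0-1 (13): add. Components now {0,1,2,3,4}
MST edges: 2-3, 1-3, 2-4, 0-1; total weight 4+6+10+13 = 33.

33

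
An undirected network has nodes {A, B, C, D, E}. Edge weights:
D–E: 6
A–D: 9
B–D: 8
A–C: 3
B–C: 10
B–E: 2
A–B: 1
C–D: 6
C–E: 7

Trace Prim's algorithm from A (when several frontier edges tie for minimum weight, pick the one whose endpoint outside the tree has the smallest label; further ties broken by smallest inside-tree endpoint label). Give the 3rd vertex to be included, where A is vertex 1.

E

Prim's algorithm from A:
Step 1: frontier [A–B 1, A–C 3, A–D 9] → take A–B (1); add B.
Step 2: frontier [A–C 3, A–D 9, B–E 2, B–D 8, B–C 10] → take B–E (2); add E.
Step 3: frontier [A–C 3, A–D 9, B–D 8, B–C 10, D–E 6, C–E 7] → take A–C (3); add C.
Step 4: frontier [A–D 9, B–D 8, C–D 6, D–E 6] → take C–D (6); add D.
Vertex order: A, B, E, C, D. The 3rd vertex is E.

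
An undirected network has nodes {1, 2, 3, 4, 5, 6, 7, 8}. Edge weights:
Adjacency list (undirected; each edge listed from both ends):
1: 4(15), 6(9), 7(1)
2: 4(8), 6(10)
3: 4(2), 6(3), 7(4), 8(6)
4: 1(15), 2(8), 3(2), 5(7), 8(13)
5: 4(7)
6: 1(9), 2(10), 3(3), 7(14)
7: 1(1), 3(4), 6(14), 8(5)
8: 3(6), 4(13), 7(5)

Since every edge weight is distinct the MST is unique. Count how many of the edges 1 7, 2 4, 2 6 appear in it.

Kruskal: consider edges lightest-first.
1 7 (1): add — endpoints in different components.
3 4 (2): add — endpoints in different components.
3 6 (3): add — endpoints in different components.
3 7 (4): add — endpoints in different components.
7 8 (5): add — endpoints in different components.
3 8 (6): skip — 3 and 8 already connected.
4 5 (7): add — endpoints in different components.
2 4 (8): add — endpoints in different components.
MST edge set: {1 7, 3 4, 3 6, 3 7, 7 8, 4 5, 2 4}.
Of the listed edges, {1 7, 2 4} are in the MST → 2.

2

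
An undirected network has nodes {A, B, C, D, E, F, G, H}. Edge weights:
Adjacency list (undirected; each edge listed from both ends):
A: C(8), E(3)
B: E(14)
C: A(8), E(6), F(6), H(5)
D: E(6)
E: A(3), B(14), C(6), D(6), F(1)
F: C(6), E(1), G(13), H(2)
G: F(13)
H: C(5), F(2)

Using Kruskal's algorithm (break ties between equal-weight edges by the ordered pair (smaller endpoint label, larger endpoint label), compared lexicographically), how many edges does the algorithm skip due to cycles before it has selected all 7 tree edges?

Kruskal's algorithm — process edges by increasing weight (ties by edge label):
E–F (1): add — endpoints in different components.
F–H (2): add — endpoints in different components.
A–E (3): add — endpoints in different components.
C–H (5): add — endpoints in different components.
C–E (6): skip — C and E already connected.
C–F (6): skip — C and F already connected.
D–E (6): add — endpoints in different components.
A–C (8): skip — A and C already connected.
F–G (13): add — endpoints in different components.
B–E (14): add — endpoints in different components.
Edges rejected before the tree was complete: 3.

3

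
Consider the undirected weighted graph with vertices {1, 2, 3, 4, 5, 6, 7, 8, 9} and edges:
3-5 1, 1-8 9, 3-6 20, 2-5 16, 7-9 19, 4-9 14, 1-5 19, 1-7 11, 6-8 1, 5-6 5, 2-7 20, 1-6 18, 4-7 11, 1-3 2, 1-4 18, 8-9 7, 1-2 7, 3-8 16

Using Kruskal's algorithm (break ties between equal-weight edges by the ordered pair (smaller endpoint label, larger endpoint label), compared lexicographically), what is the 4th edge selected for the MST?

Kruskal's algorithm — process edges by increasing weight (ties by edge label):
3-5 (1): add — endpoints in different components.
6-8 (1): add — endpoints in different components.
1-3 (2): add — endpoints in different components.
5-6 (5): add — endpoints in different components.
1-2 (7): add — endpoints in different components.
8-9 (7): add — endpoints in different components.
1-8 (9): skip — 1 and 8 already connected.
1-7 (11): add — endpoints in different components.
4-7 (11): add — endpoints in different components.
The 4th edge added is 5-6.

5-6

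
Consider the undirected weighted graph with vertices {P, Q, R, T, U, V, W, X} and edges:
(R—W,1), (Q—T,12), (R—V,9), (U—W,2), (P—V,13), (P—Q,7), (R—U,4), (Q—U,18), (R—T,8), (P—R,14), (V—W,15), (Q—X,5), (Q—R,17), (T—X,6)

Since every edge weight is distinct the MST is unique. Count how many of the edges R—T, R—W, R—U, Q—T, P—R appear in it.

Kruskal's algorithm — process edges by increasing weight (ties by edge label):
R—W (1): add — endpoints in different components.
U—W (2): add — endpoints in different components.
R—U (4): skip — U and R already connected.
Q—X (5): add — endpoints in different components.
T—X (6): add — endpoints in different components.
P—Q (7): add — endpoints in different components.
R—T (8): add — endpoints in different components.
R—V (9): add — endpoints in different components.
MST edge set: {R—W, U—W, Q—X, T—X, P—Q, R—T, R—V}.
Of the listed edges, {R—T, R—W} are in the MST → 2.

2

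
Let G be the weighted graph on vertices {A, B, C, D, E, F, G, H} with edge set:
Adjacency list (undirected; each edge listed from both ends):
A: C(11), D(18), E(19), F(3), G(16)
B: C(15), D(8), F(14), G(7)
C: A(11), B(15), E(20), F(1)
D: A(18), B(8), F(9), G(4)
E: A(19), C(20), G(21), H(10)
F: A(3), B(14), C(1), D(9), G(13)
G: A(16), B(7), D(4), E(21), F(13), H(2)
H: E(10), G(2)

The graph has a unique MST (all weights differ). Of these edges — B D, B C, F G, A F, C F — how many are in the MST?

Sort edges by weight, then run Kruskal:
C F (1): add — endpoints in different components.
G H (2): add — endpoints in different components.
A F (3): add — endpoints in different components.
D G (4): add — endpoints in different components.
B G (7): add — endpoints in different components.
B D (8): skip — B and D already connected.
D F (9): add — endpoints in different components.
E H (10): add — endpoints in different components.
MST edge set: {C F, G H, A F, D G, B G, D F, E H}.
Of the listed edges, {A F, C F} are in the MST → 2.

2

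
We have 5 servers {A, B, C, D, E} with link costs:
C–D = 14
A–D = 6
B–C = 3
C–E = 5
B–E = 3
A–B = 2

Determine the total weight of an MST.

14

Prim, starting at D.
Step 1: frontier [A–D 6, C–D 14] → take A–D (6); add A.
Step 2: frontier [A–B 2, C–D 14] → take A–B (2); add B.
Step 3: frontier [B–C 3, B–E 3, C–D 14] → take B–C (3); add C.
Step 4: frontier [B–E 3, C–E 5] → take B–E (3); add E.
MST edges: A–D, A–B, B–C, B–E; total weight 6+2+3+3 = 14.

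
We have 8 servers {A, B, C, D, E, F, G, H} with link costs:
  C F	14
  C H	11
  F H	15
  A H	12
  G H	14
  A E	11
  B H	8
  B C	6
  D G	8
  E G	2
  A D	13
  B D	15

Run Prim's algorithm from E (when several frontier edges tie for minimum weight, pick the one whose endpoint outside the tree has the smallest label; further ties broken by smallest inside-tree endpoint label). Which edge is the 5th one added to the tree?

Prim, starting at E.
Step 1: cheapest edge leaving the tree is E G (2); add G.
Step 2: cheapest edge leaving the tree is D G (8); add D.
Step 3: cheapest edge leaving the tree is A E (11); add A.
Step 4: cheapest edge leaving the tree is A H (12); add H.
Step 5: cheapest edge leaving the tree is B H (8); add B.
Step 6: cheapest edge leaving the tree is B C (6); add C.
Step 7: cheapest edge leaving the tree is C F (14); add F.
The 5th edge added is B H.

B-H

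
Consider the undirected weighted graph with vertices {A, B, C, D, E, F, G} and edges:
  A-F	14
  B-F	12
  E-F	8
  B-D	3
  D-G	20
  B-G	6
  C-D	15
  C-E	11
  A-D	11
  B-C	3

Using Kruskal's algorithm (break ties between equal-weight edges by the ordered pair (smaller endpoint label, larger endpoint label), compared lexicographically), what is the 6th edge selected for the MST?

C-E

Kruskal's algorithm — process edges by increasing weight (ties by edge label):
B-C (3): add — endpoints in different components.
B-D (3): add — endpoints in different components.
B-G (6): add — endpoints in different components.
E-F (8): add — endpoints in different components.
A-D (11): add — endpoints in different components.
C-E (11): add — endpoints in different components.
The 6th edge added is C-E.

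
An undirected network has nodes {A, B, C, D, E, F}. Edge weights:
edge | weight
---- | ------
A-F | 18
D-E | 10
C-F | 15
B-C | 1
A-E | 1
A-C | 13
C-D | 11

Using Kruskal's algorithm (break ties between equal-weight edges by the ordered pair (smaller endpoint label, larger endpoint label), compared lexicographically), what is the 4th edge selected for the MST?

C-D

Sort edges by weight, then run Kruskal:
A-E (1): add — endpoints in different components.
B-C (1): add — endpoints in different components.
D-E (10): add — endpoints in different components.
C-D (11): add — endpoints in different components.
A-C (13): skip — A and C already connected.
C-F (15): add — endpoints in different components.
The 4th edge added is C-D.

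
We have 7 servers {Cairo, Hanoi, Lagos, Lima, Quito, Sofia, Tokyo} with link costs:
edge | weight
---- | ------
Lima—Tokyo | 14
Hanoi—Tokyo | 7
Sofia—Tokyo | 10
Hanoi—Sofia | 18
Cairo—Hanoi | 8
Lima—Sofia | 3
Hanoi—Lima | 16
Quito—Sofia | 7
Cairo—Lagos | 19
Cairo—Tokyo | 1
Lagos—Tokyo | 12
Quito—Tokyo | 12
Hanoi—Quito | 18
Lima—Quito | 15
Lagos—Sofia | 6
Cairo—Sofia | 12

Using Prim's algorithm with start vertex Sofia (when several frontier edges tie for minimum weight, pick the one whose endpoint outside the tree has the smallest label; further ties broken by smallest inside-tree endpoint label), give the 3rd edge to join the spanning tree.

Grow the tree from Sofia using Prim:
Step 1: cheapest edge leaving the tree is Lima—Sofia (3); add Lima.
Step 2: cheapest edge leaving the tree is Lagos—Sofia (6); add Lagos.
Step 3: cheapest edge leaving the tree is Quito—Sofia (7); add Quito.
Step 4: cheapest edge leaving the tree is Sofia—Tokyo (10); add Tokyo.
Step 5: cheapest edge leaving the tree is Cairo—Tokyo (1); add Cairo.
Step 6: cheapest edge leaving the tree is Hanoi—Tokyo (7); add Hanoi.
The 3rd edge added is Quito—Sofia.

Quito-Sofia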